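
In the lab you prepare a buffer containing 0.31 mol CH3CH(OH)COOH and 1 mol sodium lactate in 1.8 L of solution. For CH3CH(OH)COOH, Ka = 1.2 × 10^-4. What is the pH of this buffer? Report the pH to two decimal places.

pKa = −log(1.2 × 10^-4) = 3.921
pH = pKa + log([A⁻]/[HA]) = 3.921 + log(1/0.31)
pH = 3.921 + (+0.509) = 4.43

pH = 4.43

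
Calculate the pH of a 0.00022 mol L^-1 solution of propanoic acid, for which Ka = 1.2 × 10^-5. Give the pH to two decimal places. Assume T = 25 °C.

pH = 4.34

CH3CH2COOH ⇌ CH3CH2COO- + H+
Ka = [H+]²/(0.00022 − [H+]) = 1.2 × 10^-5
The 5% rule fails; solving [H+]² + Ka·[H+] − Ka·C₀ = 0 exactly:
[H+] = [−1.2e-05 + √(1.2e-05² + 1.06e-08)]/2 = 4.57 × 10^-5 M
pH = −log(4.57 × 10^-5) = 4.34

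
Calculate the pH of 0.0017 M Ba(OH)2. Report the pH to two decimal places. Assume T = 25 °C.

Ba(OH)2 is a strong base (each formula unit releases 2 OH-); [OH-] = 0.0034 M.
pOH = -log(0.0034) = 2.47
pH = 14.00 - 2.47 = 11.53

pH = 11.53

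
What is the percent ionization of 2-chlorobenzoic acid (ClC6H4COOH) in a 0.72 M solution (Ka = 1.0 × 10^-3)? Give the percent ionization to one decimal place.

3.7%

ClC6H4COOH ⇌ ClC6H4COO- + H+; let x = [H+] at equilibrium.
x ≈ √(Ka·C₀) = √(1.0 × 10^-3 × 0.72) = 2.68 × 10^-2 M
% ionization = x/C₀ × 100% = 2.68 × 10^-2/0.72 × 100% = 3.7%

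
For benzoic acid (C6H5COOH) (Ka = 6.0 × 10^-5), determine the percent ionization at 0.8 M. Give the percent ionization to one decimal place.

0.9%

C6H5COOH ⇌ C6H5COO- + H+; let x = [H+] at equilibrium.
x ≈ √(Ka·C₀) = √(6.0 × 10^-5 × 0.8) = 6.93 × 10^-3 M
Fraction ionized = 6.93 × 10^-3 / 0.8 = 0.0087 → 0.9%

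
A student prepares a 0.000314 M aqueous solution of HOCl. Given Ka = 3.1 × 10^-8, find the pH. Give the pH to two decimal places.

HOCl ⇌ OCl- + H+
Let x = [H+] at equilibrium. Ka = x²/(0.000314 − x).
Assume x ≪ 0.000314: x ≈ √(3.1 × 10^-8 × 0.000314) = 3.12 × 10^-6 M
Check: 0.99% ionized — well under 5%, approximation valid.
pH = −log[H+] = −log(3.12 × 10^-6) = 5.51

pH = 5.51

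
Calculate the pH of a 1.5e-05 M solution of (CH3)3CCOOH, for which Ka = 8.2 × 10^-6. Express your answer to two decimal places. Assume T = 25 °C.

pH = 5.11

(CH3)3CCOOH ⇌ (CH3)3CCOO- + H+
Ka = [H+]²/(1.5e-05 − [H+]) = 8.2 × 10^-6
The 5% rule fails; solving [H+]² + Ka·[H+] − Ka·C₀ = 0 exactly:
[H+] = [−8.2e-06 + √(8.2e-06² + 4.92e-10)]/2 = 7.72 × 10^-6 M
pH = −log(7.72 × 10^-6) = 5.11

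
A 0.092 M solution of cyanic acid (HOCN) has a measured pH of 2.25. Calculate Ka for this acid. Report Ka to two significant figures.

Ka = 3.7 × 10^-4

[H+] = 10^(-2.25) = 5.62 × 10^-3 M
At equilibrium [HA] = 0.092 − 5.62 × 10^-3 = 8.64 × 10^-2 M
Ka = [H+][A-]/[HA] = (5.62 × 10^-3)² / 8.64 × 10^-2 = 3.7 × 10^-4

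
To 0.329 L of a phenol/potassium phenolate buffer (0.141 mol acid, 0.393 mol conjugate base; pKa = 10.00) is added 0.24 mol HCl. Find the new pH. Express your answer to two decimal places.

After neutralization: n(C6H5OH) = 0.381 mol, n(C6H5O-) = 0.153 mol.
pH = pKa + log([A⁻]/[HA]) = 10.00 + log(0.153/0.381) = 10.00 -0.396

pH = 9.60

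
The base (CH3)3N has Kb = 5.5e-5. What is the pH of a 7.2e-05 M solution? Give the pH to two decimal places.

(CH3)3N + H2O ⇌ (CH3)3NH+ + OH-
Let x = [OH-] at equilibrium. Kb = x²/(7.2e-05 − x).
The 5% rule fails; solving x² + Kb·x − Kb·C₀ = 0 exactly:
x = (−Kb + √(Kb² + 4·Kb·C₀))/2 = 4.12 × 10^-5 M
pOH = −log(4.12 × 10^-5) = 4.39; pH = 14.00 − 4.39 = 9.61

pH = 9.61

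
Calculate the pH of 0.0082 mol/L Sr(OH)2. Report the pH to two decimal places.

pH = 12.21

Sr(OH)2 is a strong base (each formula unit releases 2 OH-); [OH-] = 0.0164 M.
pOH = -log(0.0164) = 1.79
pH = 14.00 - 1.79 = 12.21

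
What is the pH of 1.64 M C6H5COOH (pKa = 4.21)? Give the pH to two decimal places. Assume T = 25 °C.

pH = 2.00

C6H5COOH ⇌ C6H5COO- + H+
Ka = 10^(−4.21) = 6.17 × 10^-5
From the ICE table, Ka = [H+]²/(1.64 − [H+]) = 6.17 × 10^-5.
Assume [H+] ≪ 1.64: [H+] ≈ √(6.17 × 10^-5 × 1.64) = 1.01 × 10^-2 M
([H+]/C₀ = 0.61% < 5%, so the approximation holds.)
pH = −log[H+] = −log(1.01 × 10^-2) = 2.00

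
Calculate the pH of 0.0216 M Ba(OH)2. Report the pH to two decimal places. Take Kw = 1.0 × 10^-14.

pH = 12.64

Ba(OH)2 is a strong base (each formula unit releases 2 OH-); [OH-] = 0.0432 M.
pOH = -log(0.0432) = 1.36
pH = 14.00 - 1.36 = 12.64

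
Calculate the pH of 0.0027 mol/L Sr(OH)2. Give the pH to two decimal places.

pH = 11.73

Sr(OH)2 is a strong base (each formula unit releases 2 OH-); [OH-] = 0.0054 M.
pOH = -log(0.0054) = 2.27
pH = 14.00 - 2.27 = 11.73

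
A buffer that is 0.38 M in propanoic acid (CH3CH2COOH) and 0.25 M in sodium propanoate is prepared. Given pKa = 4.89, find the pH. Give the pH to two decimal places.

Henderson–Hasselbalch: pH = pKa + log([CH3CH2COO-]/[CH3CH2COOH]) = 4.89 + log(0.25/0.38)
pH = 4.89 + (-0.182) = 4.71

pH = 4.71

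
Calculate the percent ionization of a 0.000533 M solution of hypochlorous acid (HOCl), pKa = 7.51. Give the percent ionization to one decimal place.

HOCl ⇌ OCl- + H+; let x = [H+] at equilibrium.
Ka = 10^(−7.51) = 3.09 × 10^-8
x ≈ √(Ka·C₀) = √(3.09 × 10^-8 × 0.000533) = 4.06 × 10^-6 M
Fraction ionized = 4.06 × 10^-6 / 0.000533 = 0.0076 → 0.8%

0.8%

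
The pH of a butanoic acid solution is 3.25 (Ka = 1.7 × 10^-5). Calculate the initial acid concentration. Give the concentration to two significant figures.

[H+] = 10^(-3.25) = 5.62 × 10^-4 M = x
Ka = x²/(C₀ − x) ⇒ C₀ = x + x²/Ka
C₀ = 5.62 × 10^-4 + (5.62 × 10^-4)²/(1.7 × 10^-5) = 1.91 × 10^-2 M

C₀ = 1.9 × 10^-2 M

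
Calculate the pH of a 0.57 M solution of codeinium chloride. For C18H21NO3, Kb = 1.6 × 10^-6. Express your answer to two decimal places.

C18H22NO3+ is the conjugate acid of the weak base C18H21NO3.
Ka = Kw/Kb = 1.0×10^-14 / 1.6 × 10^-6 = 6.25 × 10^-9
Ka = [H+]²/(0.57 − [H+]) = 6.25 × 10^-9
Assume [H+] ≪ 0.57: [H+] ≈ √(6.25 × 10^-9 × 0.57) = 5.97 × 10^-5 M
Check: 0.01% ionized — well under 5%, approximation valid.
pH = −log(5.97 × 10^-5) = 4.22

pH = 4.22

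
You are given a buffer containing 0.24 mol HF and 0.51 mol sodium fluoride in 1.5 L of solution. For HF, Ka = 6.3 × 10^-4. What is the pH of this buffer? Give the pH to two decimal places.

pH = 3.53

pKa = −log(6.3 × 10^-4) = 3.201
pH = pKa + log([A⁻]/[HA]) = 3.201 + log(0.51/0.24)
pH = 3.201 + (+0.327) = 3.53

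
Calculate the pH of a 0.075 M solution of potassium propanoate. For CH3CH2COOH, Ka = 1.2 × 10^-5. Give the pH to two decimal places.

pH = 8.90

CH3CH2COO- is the conjugate base of the weak acid CH3CH2COOH.
Kb = Kw/Ka = 1.0×10^-14 / 1.2 × 10^-5 = 8.33 × 10^-10
Kb = [OH-]²/(0.075 − [OH-]) = 8.33 × 10^-10
Neglecting [OH-] in the denominator: [OH-] = √(8.33 × 10^-10 × 0.075) = 7.90 × 10^-6 M
pOH = 5.10, so pH = 14.00 − pOH = 8.90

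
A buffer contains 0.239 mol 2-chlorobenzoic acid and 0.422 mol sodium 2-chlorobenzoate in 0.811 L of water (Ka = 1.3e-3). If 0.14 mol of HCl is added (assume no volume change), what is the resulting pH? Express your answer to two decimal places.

pH = 2.76

After neutralization: n(ClC6H4COOH) = 0.379 mol, n(ClC6H4COO-) = 0.282 mol.
pKa = −log(1.3 × 10^-3) = 2.886
pH = pKa + log(n_ClC6H4COO-/n_ClC6H4COOH) = 2.886 + log(0.282/0.379) = 2.886 + (-0.128)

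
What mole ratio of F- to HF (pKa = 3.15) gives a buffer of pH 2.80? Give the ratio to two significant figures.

pH = pKa + log(r) ⇒ log(r) = 2.80 − 3.15 = -0.35
r = [F-]/[HF] = 10^(-0.35) = 0.447

ratio = 0.45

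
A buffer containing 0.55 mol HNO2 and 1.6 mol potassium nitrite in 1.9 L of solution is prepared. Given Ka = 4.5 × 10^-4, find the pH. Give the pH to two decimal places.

pH = 3.81

pKa = −log(4.5 × 10^-4) = 3.347
Henderson–Hasselbalch: pH = pKa + log([NO2-]/[HNO2]) = 3.347 + log(1.6/0.55)
pH = 3.347 + (+0.464) = 3.81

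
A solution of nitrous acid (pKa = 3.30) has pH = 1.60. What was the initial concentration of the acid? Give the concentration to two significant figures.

C₀ = 1.3 M

[H+] = 10^(-1.60) = 2.51 × 10^-2 M = x
Ka = 10^(−3.30) = 5.01 × 10^-4
Ka = x²/(C₀ − x) ⇒ C₀ = x + x²/Ka
C₀ = 2.51 × 10^-2 + (2.51 × 10^-2)²/(5.01 × 10^-4) = 1.28 M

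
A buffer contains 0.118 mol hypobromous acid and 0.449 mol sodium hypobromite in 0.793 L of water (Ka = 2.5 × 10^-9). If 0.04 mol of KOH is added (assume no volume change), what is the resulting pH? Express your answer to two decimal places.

pH = 9.40

After neutralization: n(HOBr) = 0.078 mol, n(OBr-) = 0.489 mol.
pKa = −log(2.5 × 10^-9) = 8.602
Henderson–Hasselbalch with mole ratio 0.489/0.078: pH = 8.602 + (+0.797)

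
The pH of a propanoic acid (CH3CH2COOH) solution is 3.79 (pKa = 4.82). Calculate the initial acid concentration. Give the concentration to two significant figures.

C₀ = 1.9 × 10^-3 M

[H+] = 10^(-3.79) = 1.62 × 10^-4 M = x
Ka = 10^(−4.82) = 1.51 × 10^-5
Ka = x²/(C₀ − x) ⇒ C₀ = x + x²/Ka
C₀ = 1.62 × 10^-4 + (1.62 × 10^-4)²/(1.51 × 10^-5) = 1.90 × 10^-3 M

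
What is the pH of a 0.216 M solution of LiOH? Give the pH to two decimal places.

pH = 13.33

LiOH is a strong base; [OH-] = 0.216 M.
pOH = -log(0.216) = 0.67
pH = 14.00 - 0.67 = 13.33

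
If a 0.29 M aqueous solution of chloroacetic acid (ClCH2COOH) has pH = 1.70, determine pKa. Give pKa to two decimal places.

pKa = 2.83

[H+] = 10^(-1.70) = 2.00 × 10^-2 M
At equilibrium [HA] = 0.29 − 2.00 × 10^-2 = 2.70 × 10^-1 M
Ka = [H+][A-]/[HA] = (2.00 × 10^-2)² / 2.70 × 10^-1 = 1.48 × 10^-3
pKa = -log(1.48 × 10^-3) = 2.83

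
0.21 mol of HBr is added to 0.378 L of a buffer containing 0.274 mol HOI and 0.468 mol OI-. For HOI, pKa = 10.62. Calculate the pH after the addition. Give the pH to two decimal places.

pH = 10.35

After neutralization: n(HOI) = 0.484 mol, n(OI-) = 0.258 mol.
pH = pKa + log(n_OI-/n_HOI) = 10.62 + log(0.258/0.484) = 10.62 + (-0.273)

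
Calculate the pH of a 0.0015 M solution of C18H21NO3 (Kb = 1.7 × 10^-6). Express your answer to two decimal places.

C18H21NO3 + H2O ⇌ C18H22NO3+ + OH-
From the ICE table, Kb = [OH-]²/(0.0015 − [OH-]) = 1.7 × 10^-6.
Since Kb ≪ C₀, [OH-] ≈ √(Kb·C₀) = 5.05 × 10^-5 M.
([OH-]/C₀ = 3.4% < 5%, so the approximation holds.)
pOH = −log(5.05 × 10^-5) = 4.30; pH = 14.00 − 4.30 = 9.70

pH = 9.70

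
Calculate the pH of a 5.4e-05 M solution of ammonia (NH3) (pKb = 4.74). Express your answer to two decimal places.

NH3 + H2O ⇌ NH4+ + OH-
Kb = 10^(−4.74) = 1.82 × 10^-5
From the ICE table, Kb = [OH-]²/(5.4e-05 − [OH-]) = 1.82 × 10^-5.
Here C₀/Kb ≈ 2.97, so the small-[OH-] approximation fails. Use the quadratic:
[OH-] = (−Kb + √(Kb² + 4·Kb·C₀))/2 = 2.35 × 10^-5 M
pOH = −log(2.35 × 10^-5) = 4.63; pH = 14.00 − 4.63 = 9.37

pH = 9.37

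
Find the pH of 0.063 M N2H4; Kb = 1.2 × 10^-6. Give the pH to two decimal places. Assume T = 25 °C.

pH = 10.44

N2H4 + H2O ⇌ N2H5+ + OH-
Let x = [OH-] at equilibrium. Kb = x²/(0.063 − x).
Neglecting x in the denominator: x = √(1.2 × 10^-6 × 0.063) = 2.75 × 10^-4 M
pOH = −log(2.75 × 10^-4) = 3.56; pH = 14.00 − 3.56 = 10.44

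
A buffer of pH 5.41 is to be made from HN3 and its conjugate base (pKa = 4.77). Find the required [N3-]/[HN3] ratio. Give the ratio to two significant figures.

pH = pKa + log(r) ⇒ log(r) = 5.41 − 4.77 = +0.64
r = [N3-]/[HN3] = 10^(+0.64) = 4.37

ratio = 4.4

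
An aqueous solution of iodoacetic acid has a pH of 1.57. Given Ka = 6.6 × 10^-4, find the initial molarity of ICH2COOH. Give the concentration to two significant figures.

C₀ = 1.1 M

[H+] = 10^(-1.57) = 2.69 × 10^-2 M = x
Ka = x²/(C₀ − x) ⇒ C₀ = x + x²/Ka
C₀ = 2.69 × 10^-2 + (2.69 × 10^-2)²/(6.6 × 10^-4) = 1.12 M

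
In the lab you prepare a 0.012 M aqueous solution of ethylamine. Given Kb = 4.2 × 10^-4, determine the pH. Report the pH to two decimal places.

C2H5NH2 + H2O ⇌ C2H5NH3+ + OH-
From the ICE table, Kb = [OH-]²/(0.012 − [OH-]) = 4.2 × 10^-4.
[OH-] is not negligible relative to C₀; solve [OH-]² + 0.00042·[OH-] − 5.04e-06 = 0.
[OH-] = (−Kb + √(Kb² + 4·Kb·C₀))/2 = 2.04 × 10^-3 M
pOH = −log(2.04 × 10^-3) = 2.69; pH = 14.00 − 2.69 = 11.31

pH = 11.31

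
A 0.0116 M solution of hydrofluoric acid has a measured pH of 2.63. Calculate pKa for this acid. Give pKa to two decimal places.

[H+] = 10^(-2.63) = 2.34 × 10^-3 M
At equilibrium [HA] = 0.0116 − 2.34 × 10^-3 = 9.26 × 10^-3 M
Ka = [H+][A-]/[HA] = (2.34 × 10^-3)² / 9.26 × 10^-3 = 5.91 × 10^-4
pKa = -log(5.91 × 10^-4) = 3.23

pKa = 3.23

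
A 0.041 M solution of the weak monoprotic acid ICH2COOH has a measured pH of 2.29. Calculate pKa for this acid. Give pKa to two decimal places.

[H+] = 10^(-2.29) = 5.13 × 10^-3 M
At equilibrium [HA] = 0.041 − 5.13 × 10^-3 = 3.59 × 10^-2 M
Ka = [H+][A-]/[HA] = (5.13 × 10^-3)² / 3.59 × 10^-2 = 7.33 × 10^-4
pKa = -log(7.33 × 10^-4) = 3.13

pKa = 3.13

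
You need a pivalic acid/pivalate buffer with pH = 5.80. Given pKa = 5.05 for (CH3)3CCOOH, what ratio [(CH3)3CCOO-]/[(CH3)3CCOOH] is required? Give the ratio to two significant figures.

pH = pKa + log(r) ⇒ log(r) = 5.80 − 5.05 = +0.75
r = [(CH3)3CCOO-]/[(CH3)3CCOOH] = 10^(+0.75) = 5.62

ratio = 5.6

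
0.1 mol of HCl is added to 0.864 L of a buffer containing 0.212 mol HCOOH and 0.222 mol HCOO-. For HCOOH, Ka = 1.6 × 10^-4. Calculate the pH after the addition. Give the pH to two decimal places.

Added H+ converts HCOO- to HCOOH: HCOOH → 0.312 mol, HCOO- → 0.122 mol.
pKa = −log(1.6 × 10^-4) = 3.796
pH = pKa + log(n_HCOO-/n_HCOOH) = 3.796 + log(0.122/0.312) = 3.796 + (-0.408)

pH = 3.39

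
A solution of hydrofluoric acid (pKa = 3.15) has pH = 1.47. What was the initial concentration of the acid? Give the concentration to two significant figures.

[H+] = 10^(-1.47) = 3.39 × 10^-2 M = x
Ka = 10^(−3.15) = 7.08 × 10^-4
Ka = x²/(C₀ − x) ⇒ C₀ = x + x²/Ka
C₀ = 3.39 × 10^-2 + (3.39 × 10^-2)²/(7.08 × 10^-4) = 1.66 M

C₀ = 1.7 M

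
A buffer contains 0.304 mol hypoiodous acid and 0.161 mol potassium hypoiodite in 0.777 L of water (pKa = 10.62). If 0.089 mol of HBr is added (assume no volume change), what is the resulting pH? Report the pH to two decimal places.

pH = 9.88

After neutralization: n(HOI) = 0.393 mol, n(OI-) = 0.072 mol.
pH = pKa + log(n_OI-/n_HOI) = 10.62 + log(0.072/0.393) = 10.62 + (-0.737)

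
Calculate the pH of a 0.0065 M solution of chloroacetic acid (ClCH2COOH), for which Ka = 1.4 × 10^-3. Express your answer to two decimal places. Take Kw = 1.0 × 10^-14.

pH = 2.62

ClCH2COOH ⇌ ClCH2COO- + H+
Ka = [H+]²/(0.0065 − [H+]) = 1.4 × 10^-3
The 5% rule fails; solving [H+]² + Ka·[H+] − Ka·C₀ = 0 exactly:
[H+] = (−Ka + √(Ka² + 4·Ka·C₀))/2 = 2.40 × 10^-3 M
pH = −log(2.40 × 10^-3) = 2.62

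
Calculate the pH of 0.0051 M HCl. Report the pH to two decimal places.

pH = 2.29

HCl is a strong acid and dissociates completely, so [H+] = 0.0051 M.
pH = -log(0.0051) = 2.29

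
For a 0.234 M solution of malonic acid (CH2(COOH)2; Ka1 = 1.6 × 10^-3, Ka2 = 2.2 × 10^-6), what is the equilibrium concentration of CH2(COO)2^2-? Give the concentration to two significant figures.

First ionization gives [H+] ≈ [CH2(COOH)COO-] = 1.86 × 10^-2 M.
Second step: Ka2 = [H+][CH2(COO)2^2-]/[CH2(COOH)COO-] ≈ [CH2(COO)2^2-] (since [H+] ≈ [CH2(COOH)COO-]).
So [CH2(COO)2^2-] ≈ Ka2.

2.2 × 10^-6 M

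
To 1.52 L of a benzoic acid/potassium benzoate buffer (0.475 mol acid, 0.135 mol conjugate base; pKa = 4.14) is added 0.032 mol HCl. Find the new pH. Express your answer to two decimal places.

pH = 3.45

After neutralization: n(C6H5COOH) = 0.507 mol, n(C6H5COO-) = 0.103 mol.
pH = pKa + log([A⁻]/[HA]) = 4.14 + log(0.103/0.507) = 4.14 -0.692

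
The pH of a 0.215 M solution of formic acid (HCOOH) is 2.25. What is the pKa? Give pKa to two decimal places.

pKa = 3.82

[H+] = 10^(-2.25) = 5.62 × 10^-3 M
At equilibrium [HA] = 0.215 − 5.62 × 10^-3 = 2.09 × 10^-1 M
Ka = [H+][A-]/[HA] = (5.62 × 10^-3)² / 2.09 × 10^-1 = 1.51 × 10^-4
pKa = -log(1.51 × 10^-4) = 3.82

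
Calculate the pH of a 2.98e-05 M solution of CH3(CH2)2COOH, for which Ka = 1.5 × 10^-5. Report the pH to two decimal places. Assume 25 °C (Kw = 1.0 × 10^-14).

CH3(CH2)2COOH ⇌ CH3(CH2)2COO- + H+
Ka = [H+]²/(2.98e-05 − [H+]) = 1.5 × 10^-5
The 5% rule fails; solving [H+]² + Ka·[H+] − Ka·C₀ = 0 exactly:
[H+] = [−1.5e-05 + √(1.5e-05² + 1.79e-09)]/2 = 1.49 × 10^-5 M
pH = −log[H+] = −log(1.49 × 10^-5) = 4.83

pH = 4.83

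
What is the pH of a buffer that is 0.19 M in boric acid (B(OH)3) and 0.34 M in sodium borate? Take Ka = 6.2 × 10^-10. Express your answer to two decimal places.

pH = 9.46

pKa = −log(6.2 × 10^-10) = 9.208
Using pH = pKa + log([base]/[acid]) with [base]/[acid] = 0.34/0.19:
pH = 9.208 + (+0.253) = 9.46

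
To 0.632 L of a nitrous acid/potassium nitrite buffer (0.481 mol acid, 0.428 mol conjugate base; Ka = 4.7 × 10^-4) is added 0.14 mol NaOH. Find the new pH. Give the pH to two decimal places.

pH = 3.55

After neutralization: n(HNO2) = 0.341 mol, n(NO2-) = 0.568 mol.
pKa = −log(4.7 × 10^-4) = 3.328
Henderson–Hasselbalch with mole ratio 0.568/0.341: pH = 3.328 + (+0.222)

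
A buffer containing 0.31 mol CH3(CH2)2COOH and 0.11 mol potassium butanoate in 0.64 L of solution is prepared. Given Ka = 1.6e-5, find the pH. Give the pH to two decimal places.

pH = 4.35

pKa = −log(1.6 × 10^-5) = 4.796
pH = pKa + log([A⁻]/[HA]) = 4.796 + log(0.11/0.31)
pH = 4.796 + (-0.450) = 4.35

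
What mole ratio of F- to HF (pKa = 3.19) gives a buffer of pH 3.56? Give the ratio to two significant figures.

ratio = 2.3

pH = pKa + log(r) ⇒ log(r) = 3.56 − 3.19 = +0.37
r = [F-]/[HF] = 10^(+0.37) = 2.34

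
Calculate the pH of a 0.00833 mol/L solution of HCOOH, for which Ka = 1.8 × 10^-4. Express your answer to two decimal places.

pH = 2.94

HCOOH ⇌ HCOO- + H+
Ka = x²/(0.00833 − x) = 1.8 × 10^-4
The 5% rule fails; solving x² + Ka·x − Ka·C₀ = 0 exactly:
x = (−Ka + √(Ka² + 4·Ka·C₀))/2 = 1.14 × 10^-3 M
pH = −log(1.14 × 10^-3) = 2.94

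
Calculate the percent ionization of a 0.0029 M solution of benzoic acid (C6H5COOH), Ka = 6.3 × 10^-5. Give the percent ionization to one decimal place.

13.7%

C6H5COOH ⇌ C6H5COO- + H+; let x = [H+] at equilibrium.
Solve x² + 6.3e-05x − 1.83e-07 = 0 → x = 3.97 × 10^-4 M
% ionization = x/C₀ × 100% = 3.97 × 10^-4/0.0029 × 100% = 13.7%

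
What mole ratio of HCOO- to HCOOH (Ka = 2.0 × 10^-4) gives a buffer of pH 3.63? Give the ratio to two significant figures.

ratio = 0.85

pKa = -log(2.0 × 10^-4) = 3.699
pH = pKa + log(r) ⇒ log(r) = 3.63 − 3.699 = -0.069
r = [HCOO-]/[HCOOH] = 10^(-0.069) = 0.853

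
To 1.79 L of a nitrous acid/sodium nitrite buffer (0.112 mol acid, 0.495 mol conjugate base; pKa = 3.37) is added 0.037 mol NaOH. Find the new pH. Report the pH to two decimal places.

pH = 4.22

OH- converts HNO2 to NO2-: HNO2 → 0.075 mol, NO2- → 0.532 mol.
Henderson–Hasselbalch with mole ratio 0.532/0.075: pH = 3.37 + (+0.851)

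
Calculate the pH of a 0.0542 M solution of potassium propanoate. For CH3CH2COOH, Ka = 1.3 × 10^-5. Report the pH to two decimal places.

CH3CH2COO- is the conjugate base of the weak acid CH3CH2COOH.
Kb = Kw/Ka = 1.0×10^-14 / 1.3 × 10^-5 = 7.69 × 10^-10
From the ICE table, Kb = [OH-]²/(0.0542 − [OH-]) = 7.69 × 10^-10.
Neglecting [OH-] in the denominator: [OH-] = √(7.69 × 10^-10 × 0.0542) = 6.46 × 10^-6 M
([OH-]/C₀ = 0.012% < 5%, so the approximation holds.)
pOH = 5.19, so pH = 14.00 − pOH = 8.81

pH = 8.81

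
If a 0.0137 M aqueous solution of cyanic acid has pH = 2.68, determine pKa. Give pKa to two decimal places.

pKa = 3.42

[H+] = 10^(-2.68) = 2.09 × 10^-3 M
At equilibrium [HA] = 0.0137 − 2.09 × 10^-3 = 1.16 × 10^-2 M
Ka = [H+][A-]/[HA] = (2.09 × 10^-3)² / 1.16 × 10^-2 = 3.77 × 10^-4
pKa = -log(3.77 × 10^-4) = 3.42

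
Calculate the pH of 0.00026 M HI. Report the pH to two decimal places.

pH = 3.59

HI is a strong acid and dissociates completely, so [H+] = 0.00026 M.
pH = -log(0.00026) = 3.59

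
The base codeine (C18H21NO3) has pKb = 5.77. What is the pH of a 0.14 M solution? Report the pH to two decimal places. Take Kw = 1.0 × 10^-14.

pH = 10.69

C18H21NO3 + H2O ⇌ C18H22NO3+ + OH-
Kb = 10^(−5.77) = 1.70 × 10^-6
Kb = x²/(0.14 − x) = 1.70 × 10^-6
Assume x ≪ 0.14: x ≈ √(1.70 × 10^-6 × 0.14) = 4.88 × 10^-4 M
(x/C₀ = 0.35% < 5%, so the approximation holds.)
pOH = −log(4.88 × 10^-4) = 3.31; pH = 14.00 − 3.31 = 10.69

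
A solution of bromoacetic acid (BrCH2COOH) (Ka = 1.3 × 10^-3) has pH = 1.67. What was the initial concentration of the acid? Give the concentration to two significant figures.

C₀ = 3.7 × 10^-1 M

[H+] = 10^(-1.67) = 2.14 × 10^-2 M = x
Ka = x²/(C₀ − x) ⇒ C₀ = x + x²/Ka
C₀ = 2.14 × 10^-2 + (2.14 × 10^-2)²/(1.3 × 10^-3) = 3.74 × 10^-1 M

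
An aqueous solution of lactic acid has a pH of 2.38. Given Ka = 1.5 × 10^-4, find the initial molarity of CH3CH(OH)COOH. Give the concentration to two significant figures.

[H+] = 10^(-2.38) = 4.17 × 10^-3 M = x
Ka = x²/(C₀ − x) ⇒ C₀ = x + x²/Ka
C₀ = 4.17 × 10^-3 + (4.17 × 10^-3)²/(1.5 × 10^-4) = 1.20 × 10^-1 M

C₀ = 1.2 × 10^-1 M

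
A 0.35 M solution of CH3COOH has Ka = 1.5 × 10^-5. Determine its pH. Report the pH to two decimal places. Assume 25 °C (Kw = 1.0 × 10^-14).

pH = 2.64

CH3COOH ⇌ CH3COO- + H+
From the ICE table, Ka = x²/(0.35 − x) = 1.5 × 10^-5.
Neglecting x in the denominator: x = √(1.5 × 10^-5 × 0.35) = 2.29 × 10^-3 M
pH = −log(2.29 × 10^-3) = 2.64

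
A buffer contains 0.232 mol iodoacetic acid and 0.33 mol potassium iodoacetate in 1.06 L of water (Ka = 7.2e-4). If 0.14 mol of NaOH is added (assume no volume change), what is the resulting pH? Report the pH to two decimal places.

OH- converts ICH2COOH to ICH2COO-: ICH2COOH → 0.092 mol, ICH2COO- → 0.47 mol.
pKa = −log(7.2 × 10^-4) = 3.143
pH = pKa + log(n_ICH2COO-/n_ICH2COOH) = 3.143 + log(0.47/0.092) = 3.143 + (+0.708)

pH = 3.85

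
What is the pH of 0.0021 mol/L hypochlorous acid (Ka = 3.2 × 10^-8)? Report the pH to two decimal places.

pH = 5.09

HOCl ⇌ OCl- + H+
Ka = [H+]²/(0.0021 − [H+]) = 3.2 × 10^-8
Since Ka ≪ C₀, [H+] ≈ √(Ka·C₀) = 8.20 × 10^-6 M.
pH = −log[H+] = −log(8.20 × 10^-6) = 5.09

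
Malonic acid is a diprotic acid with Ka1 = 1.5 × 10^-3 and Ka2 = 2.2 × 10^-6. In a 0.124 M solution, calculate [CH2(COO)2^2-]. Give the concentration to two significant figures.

2.2 × 10^-6 M

First ionization gives [H+] ≈ [CH2(COOH)COO-] = 1.29 × 10^-2 M.
Second step: Ka2 = [H+][CH2(COO)2^2-]/[CH2(COOH)COO-] ≈ [CH2(COO)2^2-] (since [H+] ≈ [CH2(COOH)COO-]).
So [CH2(COO)2^2-] ≈ Ka2.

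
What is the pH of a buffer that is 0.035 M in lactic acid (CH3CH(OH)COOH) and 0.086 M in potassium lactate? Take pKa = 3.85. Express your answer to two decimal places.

pH = 4.24

Using pH = pKa + log([base]/[acid]) with [base]/[acid] = 0.086/0.035:
pH = 3.85 + (+0.390) = 4.24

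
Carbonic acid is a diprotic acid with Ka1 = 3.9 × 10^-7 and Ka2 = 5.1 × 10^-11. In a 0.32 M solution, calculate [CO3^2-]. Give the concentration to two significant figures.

5.1 × 10^-11 M

First ionization gives [H+] ≈ [HCO3-] = 3.53 × 10^-4 M.
Second step: Ka2 = [H+][CO3^2-]/[HCO3-] ≈ [CO3^2-] (since [H+] ≈ [HCO3-]).
So [CO3^2-] ≈ Ka2.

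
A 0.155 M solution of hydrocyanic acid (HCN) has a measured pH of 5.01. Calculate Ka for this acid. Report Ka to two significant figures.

[H+] = 10^(-5.01) = 9.77 × 10^-6 M
At equilibrium [HA] = 0.155 − 9.77 × 10^-6 = 1.55 × 10^-1 M
Ka = [H+][A-]/[HA] = (9.77 × 10^-6)² / 1.55 × 10^-1 = 6.2 × 10^-10

Ka = 6.2 × 10^-10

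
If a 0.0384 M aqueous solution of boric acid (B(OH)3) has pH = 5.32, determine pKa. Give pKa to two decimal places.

pKa = 9.22

[H+] = 10^(-5.32) = 4.79 × 10^-6 M
At equilibrium [HA] = 0.0384 − 4.79 × 10^-6 = 3.84 × 10^-2 M
Ka = [H+][A-]/[HA] = (4.79 × 10^-6)² / 3.84 × 10^-2 = 5.98 × 10^-10
pKa = -log(5.98 × 10^-10) = 9.22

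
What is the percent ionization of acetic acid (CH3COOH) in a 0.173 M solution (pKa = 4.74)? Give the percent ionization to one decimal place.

1.0%

CH3COOH ⇌ CH3COO- + H+; let x = [H+] at equilibrium.
Ka = 10^(−4.74) = 1.82 × 10^-5
x ≈ √(Ka·C₀) = √(1.82 × 10^-5 × 0.173) = 1.77 × 10^-3 M
Fraction ionized = 1.77 × 10^-3 / 0.173 = 0.0102 → 1.0%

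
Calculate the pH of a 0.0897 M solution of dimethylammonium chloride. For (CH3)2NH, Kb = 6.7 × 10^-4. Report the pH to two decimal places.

(CH3)2NH2+ is the conjugate acid of the weak base (CH3)2NH.
Ka = Kw/Kb = 1.0×10^-14 / 6.7 × 10^-4 = 1.49 × 10^-11
Ka = [H+]²/(0.0897 − [H+]) = 1.49 × 10^-11
Assume [H+] ≪ 0.0897: [H+] ≈ √(1.49 × 10^-11 × 0.0897) = 1.16 × 10^-6 M
pH = −log[H+] = −log(1.16 × 10^-6) = 5.94

pH = 5.94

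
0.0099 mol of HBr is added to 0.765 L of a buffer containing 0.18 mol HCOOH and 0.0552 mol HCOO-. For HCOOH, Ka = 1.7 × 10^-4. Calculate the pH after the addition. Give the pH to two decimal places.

Added H+ converts HCOO- to HCOOH: HCOOH → 0.19 mol, HCOO- → 0.0453 mol.
pKa = −log(1.7 × 10^-4) = 3.770
pH = pKa + log([A⁻]/[HA]) = 3.770 + log(0.0453/0.19) = 3.770 -0.623

pH = 3.15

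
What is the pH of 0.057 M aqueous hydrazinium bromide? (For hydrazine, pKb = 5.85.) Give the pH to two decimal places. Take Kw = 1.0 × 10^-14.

N2H5+ is the conjugate acid of the weak base N2H4.
Kb = 10^(−5.85) = 1.41 × 10^-6
Ka = Kw/Kb = 1.0×10^-14 / 1.41 × 10^-6 = 7.09 × 10^-9
Ka = [H+]²/(0.057 − [H+]) = 7.09 × 10^-9
Neglecting [H+] in the denominator: [H+] = √(7.09 × 10^-9 × 0.057) = 2.01 × 10^-5 M
Check: 0.035% ionized — well under 5%, approximation valid.
pH = −log(2.01 × 10^-5) = 4.70

pH = 4.70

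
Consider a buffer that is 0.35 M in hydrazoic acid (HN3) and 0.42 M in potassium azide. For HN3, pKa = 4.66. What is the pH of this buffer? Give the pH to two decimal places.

pH = pKa + log([A⁻]/[HA]) = 4.66 + log(0.42/0.35)
pH = 4.66 + (+0.079) = 4.74

pH = 4.74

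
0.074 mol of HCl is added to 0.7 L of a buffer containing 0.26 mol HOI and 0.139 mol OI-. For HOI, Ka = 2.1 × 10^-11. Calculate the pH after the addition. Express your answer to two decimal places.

pH = 9.97

Added H+ converts OI- to HOI: HOI → 0.334 mol, OI- → 0.065 mol.
pKa = −log(2.1 × 10^-11) = 10.678
pH = pKa + log(n_OI-/n_HOI) = 10.678 + log(0.065/0.334) = 10.678 + (-0.711)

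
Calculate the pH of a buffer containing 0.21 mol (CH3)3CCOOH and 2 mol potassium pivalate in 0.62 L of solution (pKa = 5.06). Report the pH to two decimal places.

Using pH = pKa + log([base]/[acid]) with [base]/[acid] = 2/0.21:
pH = 5.06 + (+0.979) = 6.04

pH = 6.04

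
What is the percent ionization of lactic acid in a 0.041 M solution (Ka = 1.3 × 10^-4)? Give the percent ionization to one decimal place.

5.5%

CH3CH(OH)COOH ⇌ CH3CH(OH)COO- + H+; let x = [H+] at equilibrium.
Ka = x²/(C₀ − x); solving the quadratic gives x = 2.24 × 10^-3 M.
% ionization = x/C₀ × 100% = 2.24 × 10^-3/0.041 × 100% = 5.5%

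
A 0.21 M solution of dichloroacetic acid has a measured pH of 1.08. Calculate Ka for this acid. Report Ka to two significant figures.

[H+] = 10^(-1.08) = 8.32 × 10^-2 M
At equilibrium [HA] = 0.21 − 8.32 × 10^-2 = 1.27 × 10^-1 M
Ka = [H+][A-]/[HA] = (8.32 × 10^-2)² / 1.27 × 10^-1 = 5.5 × 10^-2

Ka = 5.5 × 10^-2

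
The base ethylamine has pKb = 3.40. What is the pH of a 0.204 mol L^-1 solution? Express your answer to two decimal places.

C2H5NH2 + H2O ⇌ C2H5NH3+ + OH-
Kb = 10^(−3.40) = 3.98 × 10^-4
From the ICE table, Kb = x²/(0.204 − x) = 3.98 × 10^-4.
Since Kb ≪ C₀, x ≈ √(Kb·C₀) = 9.01 × 10^-3 M.
pOH = 2.05, so pH = 14.00 − pOH = 11.95

pH = 11.95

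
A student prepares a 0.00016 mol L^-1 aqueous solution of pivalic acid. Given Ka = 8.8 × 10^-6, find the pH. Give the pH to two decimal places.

(CH3)3CCOOH ⇌ (CH3)3CCOO- + H+
Let x = [H+] at equilibrium. Ka = x²/(0.00016 − x).
x is not negligible relative to C₀; solve x² + 8.8e-06·x − 1.41e-09 = 0.
x = (−Ka + √(Ka² + 4·Ka·C₀))/2 = 3.34 × 10^-5 M
pH = −log(3.34 × 10^-5) = 4.48

pH = 4.48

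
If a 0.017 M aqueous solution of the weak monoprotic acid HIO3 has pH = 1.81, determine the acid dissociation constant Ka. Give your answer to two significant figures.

[H+] = 10^(-1.81) = 1.55 × 10^-2 M
At equilibrium [HA] = 0.017 − 1.55 × 10^-2 = 1.50 × 10^-3 M
Ka = [H+][A-]/[HA] = (1.55 × 10^-2)² / 1.50 × 10^-3 = 1.6 × 10^-1

Ka = 1.6 × 10^-1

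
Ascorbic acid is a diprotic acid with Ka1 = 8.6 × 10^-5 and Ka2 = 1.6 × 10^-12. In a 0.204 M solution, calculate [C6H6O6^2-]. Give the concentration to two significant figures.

1.6 × 10^-12 M

First ionization gives [H+] ≈ [HC6H6O6-] = 4.19 × 10^-3 M.
Second step: Ka2 = [H+][C6H6O6^2-]/[HC6H6O6-] ≈ [C6H6O6^2-] (since [H+] ≈ [HC6H6O6-]).
So [C6H6O6^2-] ≈ Ka2.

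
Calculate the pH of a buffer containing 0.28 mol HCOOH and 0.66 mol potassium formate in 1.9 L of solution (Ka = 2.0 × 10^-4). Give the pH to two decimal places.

pH = 4.07

pKa = −log(2.0 × 10^-4) = 3.699
Henderson–Hasselbalch: pH = pKa + log([HCOO-]/[HCOOH]) = 3.699 + log(0.66/0.28)
pH = 3.699 + (+0.372) = 4.07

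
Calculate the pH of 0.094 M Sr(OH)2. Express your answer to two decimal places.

pH = 13.27

Sr(OH)2 is a strong base (each formula unit releases 2 OH-); [OH-] = 0.188 M.
pOH = -log(0.188) = 0.73
pH = 14.00 - 0.73 = 13.27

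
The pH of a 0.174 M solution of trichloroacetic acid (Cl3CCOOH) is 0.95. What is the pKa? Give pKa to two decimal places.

[H+] = 10^(-0.95) = 1.12 × 10^-1 M
At equilibrium [HA] = 0.174 − 1.12 × 10^-1 = 6.20 × 10^-2 M
Ka = [H+][A-]/[HA] = (1.12 × 10^-1)² / 6.20 × 10^-2 = 2.02 × 10^-1
pKa = -log(2.02 × 10^-1) = 0.69

pKa = 0.69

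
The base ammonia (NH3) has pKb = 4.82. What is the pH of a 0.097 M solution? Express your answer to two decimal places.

NH3 + H2O ⇌ NH4+ + OH-
Kb = 10^(−4.82) = 1.51 × 10^-5
From the ICE table, Kb = x²/(0.097 − x) = 1.51 × 10^-5.
Since Kb ≪ C₀, x ≈ √(Kb·C₀) = 1.21 × 10^-3 M.
Check: 1.2% ionized — well under 5%, approximation valid.
pOH = −log(1.21 × 10^-3) = 2.92; pH = 14.00 − 2.92 = 11.08

pH = 11.08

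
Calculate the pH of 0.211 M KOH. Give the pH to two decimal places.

KOH is a strong base; [OH-] = 0.211 M.
pOH = -log(0.211) = 0.68
pH = 14.00 - 0.68 = 13.32

pH = 13.32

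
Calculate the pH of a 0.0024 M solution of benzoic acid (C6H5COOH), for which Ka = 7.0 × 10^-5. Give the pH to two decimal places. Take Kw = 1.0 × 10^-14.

pH = 3.42

C6H5COOH ⇌ C6H5COO- + H+
Ka = [H+]²/(0.0024 − [H+]) = 7.0 × 10^-5
Here C₀/Ka ≈ 34.3, so the small-[H+] approximation fails. Use the quadratic:
[H+] = (−Ka + √(Ka² + 4·Ka·C₀))/2 = 3.76 × 10^-4 M
pH = −log[H+] = −log(3.76 × 10^-4) = 3.42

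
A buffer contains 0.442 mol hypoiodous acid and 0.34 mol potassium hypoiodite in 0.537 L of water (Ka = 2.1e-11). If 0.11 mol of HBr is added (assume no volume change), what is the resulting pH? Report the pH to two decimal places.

pH = 10.30

After neutralization: n(HOI) = 0.552 mol, n(OI-) = 0.23 mol.
pKa = −log(2.1 × 10^-11) = 10.678
pH = pKa + log([A⁻]/[HA]) = 10.678 + log(0.23/0.552) = 10.678 -0.380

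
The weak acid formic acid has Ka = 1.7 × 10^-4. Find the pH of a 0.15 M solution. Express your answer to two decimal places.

pH = 2.30

HCOOH ⇌ HCOO- + H+
Let x = [H+] at equilibrium. Ka = x²/(0.15 − x).
Since Ka ≪ C₀, x ≈ √(Ka·C₀) = 5.05 × 10^-3 M.
pH = −log[H+] = −log(5.05 × 10^-3) = 2.30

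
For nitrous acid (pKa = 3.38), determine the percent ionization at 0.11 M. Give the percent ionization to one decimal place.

6.0%

HNO2 ⇌ NO2- + H+; let x = [H+] at equilibrium.
Ka = 10^(−3.38) = 4.17 × 10^-4
Solve x² + 0.000417x − 4.59e-05 = 0 → x = 6.57 × 10^-3 M
Fraction ionized = 6.57 × 10^-3 / 0.11 = 0.0597 → 6.0%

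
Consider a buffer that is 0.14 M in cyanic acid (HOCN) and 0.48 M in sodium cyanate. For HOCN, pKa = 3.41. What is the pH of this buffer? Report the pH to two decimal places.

pH = 3.95

Henderson–Hasselbalch: pH = pKa + log([OCN-]/[HOCN]) = 3.41 + log(0.48/0.14)
pH = 3.41 + (+0.535) = 3.95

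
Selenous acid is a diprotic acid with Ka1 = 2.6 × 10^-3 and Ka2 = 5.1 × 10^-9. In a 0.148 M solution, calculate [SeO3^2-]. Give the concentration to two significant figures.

First ionization gives [H+] ≈ [HSeO3-] = 1.84 × 10^-2 M.
Second step: Ka2 = [H+][SeO3^2-]/[HSeO3-] ≈ [SeO3^2-] (since [H+] ≈ [HSeO3-]).
So [SeO3^2-] ≈ Ka2.

5.1 × 10^-9 M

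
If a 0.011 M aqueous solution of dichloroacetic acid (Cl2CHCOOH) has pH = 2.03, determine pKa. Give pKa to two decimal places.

pKa = 1.28

[H+] = 10^(-2.03) = 9.33 × 10^-3 M
At equilibrium [HA] = 0.011 − 9.33 × 10^-3 = 1.67 × 10^-3 M
Ka = [H+][A-]/[HA] = (9.33 × 10^-3)² / 1.67 × 10^-3 = 5.21 × 10^-2
pKa = -log(5.21 × 10^-2) = 1.28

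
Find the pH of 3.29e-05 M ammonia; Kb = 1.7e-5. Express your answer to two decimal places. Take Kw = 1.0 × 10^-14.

NH3 + H2O ⇌ NH4+ + OH-
Kb = [OH-]²/(3.29e-05 − [OH-]) = 1.7 × 10^-5
[OH-] is not negligible relative to C₀; solve [OH-]² + 1.7e-05·[OH-] − 5.59e-10 = 0.
[OH-] = [−1.7e-05 + √(1.7e-05² + 2.24e-09)]/2 = 1.66 × 10^-5 M
pOH = −log(1.66 × 10^-5) = 4.78; pH = 14.00 − 4.78 = 9.22

pH = 9.22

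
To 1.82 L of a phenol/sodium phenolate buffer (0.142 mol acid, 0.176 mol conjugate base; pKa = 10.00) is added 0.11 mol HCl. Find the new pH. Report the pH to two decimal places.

Added H+ converts C6H5O- to C6H5OH: C6H5OH → 0.252 mol, C6H5O- → 0.066 mol.
pH = pKa + log(n_C6H5O-/n_C6H5OH) = 10.00 + log(0.066/0.252) = 10.00 + (-0.582)

pH = 9.42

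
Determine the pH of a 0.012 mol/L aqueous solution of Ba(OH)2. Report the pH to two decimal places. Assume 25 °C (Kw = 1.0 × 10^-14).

Ba(OH)2 is a strong base (each formula unit releases 2 OH-); [OH-] = 0.024 M.
pOH = -log(0.024) = 1.62
pH = 14.00 - 1.62 = 12.38

pH = 12.38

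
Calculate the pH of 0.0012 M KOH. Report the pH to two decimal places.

pH = 11.08

KOH is a strong base; [OH-] = 0.0012 M.
pOH = -log(0.0012) = 2.92
pH = 14.00 - 2.92 = 11.08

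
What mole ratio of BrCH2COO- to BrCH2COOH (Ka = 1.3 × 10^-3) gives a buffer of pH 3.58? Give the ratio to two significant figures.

ratio = 4.9

pKa = -log(1.3 × 10^-3) = 2.886
pH = pKa + log(r) ⇒ log(r) = 3.58 − 2.886 = +0.694
r = [BrCH2COO-]/[BrCH2COOH] = 10^(+0.694) = 4.94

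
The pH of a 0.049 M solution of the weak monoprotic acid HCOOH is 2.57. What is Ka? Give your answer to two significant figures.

[H+] = 10^(-2.57) = 2.69 × 10^-3 M
At equilibrium [HA] = 0.049 − 2.69 × 10^-3 = 4.63 × 10^-2 M
Ka = [H+][A-]/[HA] = (2.69 × 10^-3)² / 4.63 × 10^-2 = 1.6 × 10^-4

Ka = 1.6 × 10^-4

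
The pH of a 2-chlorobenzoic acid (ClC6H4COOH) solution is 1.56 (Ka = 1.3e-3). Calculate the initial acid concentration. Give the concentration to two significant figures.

C₀ = 6.1 × 10^-1 M

[H+] = 10^(-1.56) = 2.75 × 10^-2 M = x
Ka = x²/(C₀ − x) ⇒ C₀ = x + x²/Ka
C₀ = 2.75 × 10^-2 + (2.75 × 10^-2)²/(1.3 × 10^-3) = 6.09 × 10^-1 M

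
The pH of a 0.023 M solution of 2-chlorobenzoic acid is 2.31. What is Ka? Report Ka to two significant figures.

[H+] = 10^(-2.31) = 4.90 × 10^-3 M
At equilibrium [HA] = 0.023 − 4.90 × 10^-3 = 1.81 × 10^-2 M
Ka = [H+][A-]/[HA] = (4.90 × 10^-3)² / 1.81 × 10^-2 = 1.3 × 10^-3

Ka = 1.3 × 10^-3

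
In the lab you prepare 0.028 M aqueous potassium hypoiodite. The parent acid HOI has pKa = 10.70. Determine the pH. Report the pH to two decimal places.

OI- is the conjugate base of the weak acid HOI.
Ka = 10^(−10.70) = 2.00 × 10^-11
Kb = Kw/Ka = 1.0×10^-14 / 2.00 × 10^-11 = 5.00 × 10^-4
From the ICE table, Kb = [OH-]²/(0.028 − [OH-]) = 5.00 × 10^-4.
[OH-] is not negligible relative to C₀; solve [OH-]² + 0.0005·[OH-] − 1.4e-05 = 0.
[OH-] = [−0.0005 + √(0.0005² + 5.6e-05)]/2 = 3.50 × 10^-3 M
pOH = 2.46, so pH = 14.00 − pOH = 11.54

pH = 11.54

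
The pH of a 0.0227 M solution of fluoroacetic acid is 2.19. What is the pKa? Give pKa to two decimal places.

pKa = 2.59

[H+] = 10^(-2.19) = 6.46 × 10^-3 M
At equilibrium [HA] = 0.0227 − 6.46 × 10^-3 = 1.62 × 10^-2 M
Ka = [H+][A-]/[HA] = (6.46 × 10^-3)² / 1.62 × 10^-2 = 2.58 × 10^-3
pKa = -log(2.58 × 10^-3) = 2.59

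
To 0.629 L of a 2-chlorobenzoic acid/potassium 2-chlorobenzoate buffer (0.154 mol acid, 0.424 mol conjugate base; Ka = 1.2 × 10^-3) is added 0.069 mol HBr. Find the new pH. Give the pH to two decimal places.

Added H+ converts ClC6H4COO- to ClC6H4COOH: ClC6H4COOH → 0.223 mol, ClC6H4COO- → 0.355 mol.
pKa = −log(1.2 × 10^-3) = 2.921
Henderson–Hasselbalch with mole ratio 0.355/0.223: pH = 2.921 + (+0.202)

pH = 3.12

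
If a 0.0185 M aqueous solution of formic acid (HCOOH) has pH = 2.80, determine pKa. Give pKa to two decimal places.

pKa = 3.83

[H+] = 10^(-2.80) = 1.58 × 10^-3 M
At equilibrium [HA] = 0.0185 − 1.58 × 10^-3 = 1.69 × 10^-2 M
Ka = [H+][A-]/[HA] = (1.58 × 10^-3)² / 1.69 × 10^-2 = 1.48 × 10^-4
pKa = -log(1.48 × 10^-4) = 3.83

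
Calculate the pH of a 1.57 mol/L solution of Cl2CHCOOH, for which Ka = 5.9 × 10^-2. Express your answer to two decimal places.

Cl2CHCOOH ⇌ Cl2CHCOO- + H+
From the ICE table, Ka = x²/(1.57 − x) = 5.9 × 10^-2.
The 5% rule fails; solving x² + Ka·x − Ka·C₀ = 0 exactly:
x = [−0.059 + √(0.059² + 0.371)]/2 = 2.76 × 10^-1 M
pH = −log[H+] = −log(2.76 × 10^-1) = 0.56

pH = 0.56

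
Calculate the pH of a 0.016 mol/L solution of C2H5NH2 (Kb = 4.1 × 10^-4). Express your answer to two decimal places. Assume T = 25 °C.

pH = 11.37

C2H5NH2 + H2O ⇌ C2H5NH3+ + OH-
From the ICE table, Kb = x²/(0.016 − x) = 4.1 × 10^-4.
x is not negligible relative to C₀; solve x² + 0.00041·x − 6.56e-06 = 0.
x = (−Kb + √(Kb² + 4·Kb·C₀))/2 = 2.36 × 10^-3 M
pOH = 2.63, so pH = 14.00 − pOH = 11.37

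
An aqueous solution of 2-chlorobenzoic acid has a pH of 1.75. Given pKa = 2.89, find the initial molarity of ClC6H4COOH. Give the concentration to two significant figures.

[H+] = 10^(-1.75) = 1.78 × 10^-2 M = x
Ka = 10^(−2.89) = 1.29 × 10^-3
Ka = x²/(C₀ − x) ⇒ C₀ = x + x²/Ka
C₀ = 1.78 × 10^-2 + (1.78 × 10^-2)²/(1.29 × 10^-3) = 2.63 × 10^-1 M

C₀ = 2.6 × 10^-1 M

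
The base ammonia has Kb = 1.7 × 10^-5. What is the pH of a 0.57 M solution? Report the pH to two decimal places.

pH = 11.49

NH3 + H2O ⇌ NH4+ + OH-
From the ICE table, Kb = [OH-]²/(0.57 − [OH-]) = 1.7 × 10^-5.
Since Kb ≪ C₀, [OH-] ≈ √(Kb·C₀) = 3.11 × 10^-3 M.
Check: 0.55% ionized — well under 5%, approximation valid.
pOH = −log(3.11 × 10^-3) = 2.51; pH = 14.00 − 2.51 = 11.49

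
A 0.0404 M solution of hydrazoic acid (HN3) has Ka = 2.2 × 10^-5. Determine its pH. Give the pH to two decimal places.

pH = 3.03

HN3 ⇌ N3- + H+
Ka = x²/(0.0404 − x) = 2.2 × 10^-5
Since Ka ≪ C₀, x ≈ √(Ka·C₀) = 9.43 × 10^-4 M.
pH = −log[H+] = −log(9.43 × 10^-4) = 3.03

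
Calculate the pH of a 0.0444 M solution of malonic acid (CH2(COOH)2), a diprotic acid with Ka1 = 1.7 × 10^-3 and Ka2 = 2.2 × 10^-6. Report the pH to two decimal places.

Since Ka1 ≫ Ka2, the first ionization dominates [H+].
Ka1 = x²/(0.0444 − x) = 1.7 × 10^-3
Solving the quadratic: x = (−Ka1 + √(Ka1² + 4·Ka1·C₀))/2 = 7.88 × 10^-3 M
pH = −log(7.88 × 10^-3) = 2.10

pH = 2.10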